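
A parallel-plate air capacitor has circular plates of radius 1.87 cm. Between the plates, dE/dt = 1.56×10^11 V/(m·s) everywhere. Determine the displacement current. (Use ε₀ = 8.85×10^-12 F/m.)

I_d = ε₀ A (dE/dt) = (8.85×10^-12)(1.099×10^-3 m²)(1.56×10^11) = 1.52×10^-3 A.

1.52×10^-3 A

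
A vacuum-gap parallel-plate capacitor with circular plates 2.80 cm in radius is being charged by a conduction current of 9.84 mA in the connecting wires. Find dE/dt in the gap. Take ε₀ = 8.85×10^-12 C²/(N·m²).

4.51×10^11 V/(m·s)

Charge continuity gives I_d = I = 9.84×10^-3 A between the plates.
Then dE/dt = I_d/(ε₀A) = 4.51×10^11 V/(m·s).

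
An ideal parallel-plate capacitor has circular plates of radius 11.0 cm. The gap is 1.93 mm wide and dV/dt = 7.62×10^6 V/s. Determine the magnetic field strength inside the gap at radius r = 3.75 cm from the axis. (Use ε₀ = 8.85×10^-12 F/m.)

dE/dt = (dV/dt)/d = 3.948×10^9 V/(m·s); I_d = ε₀(πR²)(dE/dt) = (8.85×10^-12)(0.03801)(3.948×10^9) = 1.328×10^-3 A.
∮B·dl = μ₀ I_d,enc with I_d,enc = I_d r²/R² = 1.543×10^-4 A; so B = μ₀ I_d,enc/(2πr) = 8.23×10^-10 T.

8.23×10^-10 T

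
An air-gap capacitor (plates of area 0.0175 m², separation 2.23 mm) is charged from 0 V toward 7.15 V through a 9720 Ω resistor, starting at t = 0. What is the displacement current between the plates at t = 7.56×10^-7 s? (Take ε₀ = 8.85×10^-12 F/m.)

2.40×10^-4 A

C = ε₀A/d = (8.85×10^-12)(0.0175)/(2.23×10^-3) = 6.945×10^-11 F and τ = RC = 6.751×10^-7 s. I_d in the gap equals the RC charging current.
I_d(t) = (V₀/R) e^(−t/τ) = 7.356×10^-4 · e^(−1.120) = 2.40×10^-4 A.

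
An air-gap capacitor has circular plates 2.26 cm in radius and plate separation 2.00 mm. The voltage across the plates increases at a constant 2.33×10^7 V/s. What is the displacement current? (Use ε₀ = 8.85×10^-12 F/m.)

E = V/d so dE/dt = (dV/dt)/d = 1.165×10^10 V/(m·s), and I_d = ε₀ A dE/dt = (8.85×10^-12)(1.605×10^-3)(1.165×10^10) = 1.65×10^-4 A.

1.65×10^-4 A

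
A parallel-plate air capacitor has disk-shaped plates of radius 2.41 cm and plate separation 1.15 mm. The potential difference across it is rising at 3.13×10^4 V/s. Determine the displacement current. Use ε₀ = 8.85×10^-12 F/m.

E = V/d so dE/dt = (dV/dt)/d = 2.722×10^7 V/(m·s), and I_d = ε₀ A dE/dt = (8.85×10^-12)(1.825×10^-3)(2.722×10^7) = 4.40×10^-7 A.

4.40×10^-7 A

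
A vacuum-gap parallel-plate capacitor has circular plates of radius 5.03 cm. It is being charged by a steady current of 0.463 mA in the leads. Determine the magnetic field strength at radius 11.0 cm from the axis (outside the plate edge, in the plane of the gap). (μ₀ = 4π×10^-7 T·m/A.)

By continuity the displacement current in the gap matches the conduction current: I_d = 4.63×10^-4 A.
With r > R the enclosed displacement current is the full I_d; B = μ₀ I_d / (2πr) = 8.42×10^-10 T.

8.42×10^-10 T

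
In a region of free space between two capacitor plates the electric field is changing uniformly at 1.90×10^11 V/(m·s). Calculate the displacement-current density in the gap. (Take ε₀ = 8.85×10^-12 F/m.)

The displacement-current density is ε₀ ∂E/∂t = (8.85×10^-12)(1.90×10^11) = 1.68 A/m².

1.68 A/m²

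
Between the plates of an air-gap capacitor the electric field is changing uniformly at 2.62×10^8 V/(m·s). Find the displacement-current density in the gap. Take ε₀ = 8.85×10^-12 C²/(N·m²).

J_d = ε₀ dE/dt = (8.85×10^-12)(2.62×10^8) = 2.32×10^-3 A/m².

2.32×10^-3 A/m²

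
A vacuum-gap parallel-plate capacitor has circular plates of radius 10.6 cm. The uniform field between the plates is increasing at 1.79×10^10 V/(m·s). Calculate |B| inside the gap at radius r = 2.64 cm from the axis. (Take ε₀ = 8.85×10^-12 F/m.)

2.63×10^-9 T

I_d = ε₀ dΦ_E/dt = ε₀ πR² (dE/dt) = (8.85×10^-12)(0.03530)(1.79×10^10) = 5.592×10^-3 A through the full plate area.
∮B·dl = μ₀ I_d,enc with I_d,enc = I_d r²/R² = 3.469×10^-4 A; so B = μ₀ I_d,enc/(2πr) = 2.63×10^-9 T.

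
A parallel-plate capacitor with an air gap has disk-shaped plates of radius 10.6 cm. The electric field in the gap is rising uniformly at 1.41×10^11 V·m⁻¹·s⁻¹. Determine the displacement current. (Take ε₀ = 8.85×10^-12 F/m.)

0.0440 A

The displacement current is ε₀ times dΦ_E/dt = ε₀ A dE/dt = (8.85×10^-12)(0.03530)(1.41×10^11) = 0.0440 A.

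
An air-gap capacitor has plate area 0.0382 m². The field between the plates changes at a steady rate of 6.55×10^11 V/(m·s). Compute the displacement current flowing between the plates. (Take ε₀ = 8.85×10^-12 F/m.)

0.221 A

The displacement current is ε₀ times dΦ_E/dt = ε₀ A dE/dt = (8.85×10^-12)(0.0382)(6.55×10^11) = 0.221 A.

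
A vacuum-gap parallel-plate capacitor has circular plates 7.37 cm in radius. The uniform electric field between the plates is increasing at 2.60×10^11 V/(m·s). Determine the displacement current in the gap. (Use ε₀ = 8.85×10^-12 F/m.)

The displacement current is ε₀ times dΦ_E/dt = ε₀ A dE/dt = (8.85×10^-12)(0.01706)(2.60×10^11) = 0.0393 A.

0.0393 A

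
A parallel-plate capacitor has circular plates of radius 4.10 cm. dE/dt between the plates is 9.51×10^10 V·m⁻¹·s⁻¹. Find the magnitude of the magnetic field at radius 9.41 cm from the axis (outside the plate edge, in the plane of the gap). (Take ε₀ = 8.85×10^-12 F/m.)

9.45×10^-9 T

I_d = ε₀ dΦ_E/dt = ε₀ πR² (dE/dt) = (8.85×10^-12)(5.281×10^-3)(9.51×10^10) = 4.445×10^-3 A through the full plate area.
With r > R the enclosed displacement current is the full I_d; B = μ₀ I_d / (2πr) = 9.45×10^-9 T.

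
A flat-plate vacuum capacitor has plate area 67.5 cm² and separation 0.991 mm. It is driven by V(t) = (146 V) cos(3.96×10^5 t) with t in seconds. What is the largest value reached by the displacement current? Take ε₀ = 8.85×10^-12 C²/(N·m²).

3.49×10^-3 A

The displacement current equals the conduction current C dV/dt, which peaks at C V₀ ω.
With C = ε₀A/d = (8.85×10^-12)(6.75×10^-3)/(9.91×10^-4) = 6.028×10^-11 F and ω = 3.96×10^5 rad/s, I_d,max = (6.028×10^-11)(146)(3.96×10^5) = 3.49×10^-3 A.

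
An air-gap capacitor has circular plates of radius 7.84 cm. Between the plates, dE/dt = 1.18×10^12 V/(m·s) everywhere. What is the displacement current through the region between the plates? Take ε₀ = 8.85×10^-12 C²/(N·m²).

With a uniform field, Φ_E = EA, so I_d = ε₀ A dE/dt = 0.202 A.

0.202 A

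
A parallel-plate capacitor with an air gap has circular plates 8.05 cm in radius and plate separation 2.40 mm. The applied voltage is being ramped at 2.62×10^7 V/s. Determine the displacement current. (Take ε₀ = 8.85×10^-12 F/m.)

The displacement current equals the charging current C dV/dt. With C = ε₀A/d = (8.85×10^-12)(0.02036)/(2.40×10^-3) = 7.508×10^-11 F, I_d = (7.508×10^-11)(2.62×10^7) = 1.97×10^-3 A.

1.97×10^-3 A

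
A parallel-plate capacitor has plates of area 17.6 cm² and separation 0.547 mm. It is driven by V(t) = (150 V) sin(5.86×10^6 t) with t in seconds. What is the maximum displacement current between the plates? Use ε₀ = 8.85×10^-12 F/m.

0.0250 A

C = ε₀A/d = (8.85×10^-12)(1.76×10^-3)/(5.47×10^-4) = 2.848×10^-11 F; ω = 5.86×10^6 rad/s.
I_d = C dV/dt, so |I_d|_max = C V₀ ω = (2.848×10^-11)(150)(5.86×10^6) = 0.0250 A.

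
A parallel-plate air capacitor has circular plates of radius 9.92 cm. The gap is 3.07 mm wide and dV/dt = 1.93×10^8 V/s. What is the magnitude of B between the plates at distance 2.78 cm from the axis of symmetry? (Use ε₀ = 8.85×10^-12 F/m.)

dE/dt = (dV/dt)/d = 6.287×10^10 V/(m·s); I_d = ε₀(πR²)(dE/dt) = (8.85×10^-12)(0.03092)(6.287×10^10) = 0.01720 A.
For r < R the Ampère–Maxwell law gives B(2πr) = μ₀ I_d (r²/R²), so B = μ₀ I_d r/(2πR²) = (4π×10^-7)(0.01720)(0.0278)/(2π·0.0992²) = 9.72×10^-9 T.

9.72×10^-9 T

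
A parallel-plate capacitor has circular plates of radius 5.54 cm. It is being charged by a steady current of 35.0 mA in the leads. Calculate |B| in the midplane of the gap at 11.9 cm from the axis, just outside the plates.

5.88×10^-8 T

No conduction current crosses the gap, so I_d there equals the 0.0350 A in the leads.
With r > R the enclosed displacement current is the full I_d; B = μ₀ I_d / (2πr) = 5.88×10^-8 T.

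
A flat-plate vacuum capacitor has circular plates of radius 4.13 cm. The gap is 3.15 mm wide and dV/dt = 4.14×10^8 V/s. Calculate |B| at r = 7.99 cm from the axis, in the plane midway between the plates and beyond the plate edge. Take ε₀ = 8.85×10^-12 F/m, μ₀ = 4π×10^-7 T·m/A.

1.56×10^-8 T

With E = V/d, dE/dt = 1.314×10^11 V/(m·s) and πR² = 5.359×10^-3 m², giving I_d = ε₀ πR² dE/dt = 6.232×10^-3 A.
With r > R the enclosed displacement current is the full I_d; B = μ₀ I_d / (2πr) = 1.56×10^-8 T.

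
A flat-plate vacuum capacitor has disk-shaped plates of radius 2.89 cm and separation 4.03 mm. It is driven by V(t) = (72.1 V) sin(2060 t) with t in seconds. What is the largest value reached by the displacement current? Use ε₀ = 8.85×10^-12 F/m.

8.56×10^-7 A

(dE/dt)_max = V₀ω/d = 3.686×10^7 V/(m·s); ω = 2060 rad/s.
I_d,max = ε₀ A (dE/dt)_max = (8.85×10^-12)(2.624×10^-3)(3.686×10^7) = 8.56×10^-7 A.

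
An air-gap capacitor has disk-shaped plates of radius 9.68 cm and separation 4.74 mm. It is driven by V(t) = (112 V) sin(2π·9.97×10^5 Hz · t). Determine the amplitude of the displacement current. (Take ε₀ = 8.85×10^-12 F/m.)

The displacement current equals the conduction current C dV/dt, which peaks at C V₀ ω.
With C = ε₀A/d = (8.85×10^-12)(0.02944)/(4.74×10^-3) = 5.497×10^-11 F and ω = 2πf = 6.264×10^6 rad/s, I_d,max = (5.497×10^-11)(112)(6.264×10^6) = 0.0386 A.

0.0386 A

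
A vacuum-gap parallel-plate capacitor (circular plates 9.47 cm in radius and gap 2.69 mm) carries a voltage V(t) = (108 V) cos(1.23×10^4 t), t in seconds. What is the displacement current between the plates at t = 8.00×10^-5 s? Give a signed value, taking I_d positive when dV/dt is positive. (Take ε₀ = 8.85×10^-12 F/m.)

C = ε₀A/d = (8.85×10^-12)(0.02817)/(2.69×10^-3) = 9.268×10^-11 F. dV/dt = V₀ω·−sin(ωt); at ωt = 0.984 rad this factor is -0.8327.
I_d = C dV/dt = (9.268×10^-11)(108)(1.23×10^4)(-0.8327) = -1.03×10^-4 A.

-1.03×10^-4 A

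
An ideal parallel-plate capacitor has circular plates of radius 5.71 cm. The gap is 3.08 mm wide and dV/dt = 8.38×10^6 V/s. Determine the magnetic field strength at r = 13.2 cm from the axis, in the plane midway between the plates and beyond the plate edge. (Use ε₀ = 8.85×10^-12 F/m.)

With E = V/d, dE/dt = 2.721×10^9 V/(m·s) and πR² = 0.01024 m², giving I_d = ε₀ πR² dE/dt = 2.466×10^-4 A.
For r ≥ R the full I_d is enclosed: B = μ₀ I_d/(2πr) = (4π×10^-7)(2.466×10^-4)/(2π·0.132) = 3.74×10^-10 T.

3.74×10^-10 T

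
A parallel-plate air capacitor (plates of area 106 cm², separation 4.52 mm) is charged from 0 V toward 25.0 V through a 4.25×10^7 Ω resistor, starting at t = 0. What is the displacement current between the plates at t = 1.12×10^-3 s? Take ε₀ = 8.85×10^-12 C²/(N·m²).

With C = ε₀A/d = (8.85×10^-12)(0.0106)/(4.52×10^-3) = 2.075×10^-11 F, the time constant is τ = RC = 8.819×10^-4 s, so t/τ = 1.270 and e^(−t/τ) = 0.2808.
I_d = I_cond = (V₀/R) e^(−t/τ) = (5.882×10^-7)(0.2808) = 1.65×10^-7 A.

1.65×10^-7 A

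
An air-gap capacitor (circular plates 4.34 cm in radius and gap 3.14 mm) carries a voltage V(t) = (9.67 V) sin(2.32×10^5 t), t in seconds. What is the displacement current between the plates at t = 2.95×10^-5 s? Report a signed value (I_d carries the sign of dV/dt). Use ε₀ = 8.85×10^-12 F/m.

dE/dt = (V₀ω/d)·cos(ωt) with ωt = 6.844 rad: (9.67)(2.32×10^5)(0.8468)/(3.14×10^-3) = 6.050×10^8 V/(m·s).
I_d = ε₀ A dE/dt = (8.85×10^-12)(5.917×10^-3)(6.050×10^8) = 3.17×10^-5 A.

3.17×10^-5 A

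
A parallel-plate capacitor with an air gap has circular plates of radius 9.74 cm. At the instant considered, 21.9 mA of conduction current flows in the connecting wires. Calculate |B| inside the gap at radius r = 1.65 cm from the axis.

By continuity the displacement current in the gap matches the conduction current: I_d = 0.0219 A.
∮B·dl = μ₀ I_d,enc with I_d,enc = I_d r²/R² = 6.285×10^-4 A; so B = μ₀ I_d,enc/(2πr) = 7.62×10^-9 T.

7.62×10^-9 T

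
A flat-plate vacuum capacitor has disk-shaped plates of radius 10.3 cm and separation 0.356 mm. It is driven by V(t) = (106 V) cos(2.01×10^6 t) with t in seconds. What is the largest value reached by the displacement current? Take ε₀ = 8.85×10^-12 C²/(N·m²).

The displacement current equals the conduction current C dV/dt, which peaks at C V₀ ω.
With C = ε₀A/d = (8.85×10^-12)(0.03333)/(3.56×10^-4) = 8.286×10^-10 F and ω = 2.01×10^6 rad/s, I_d,max = (8.286×10^-10)(106)(2.01×10^6) = 0.177 A.

0.177 A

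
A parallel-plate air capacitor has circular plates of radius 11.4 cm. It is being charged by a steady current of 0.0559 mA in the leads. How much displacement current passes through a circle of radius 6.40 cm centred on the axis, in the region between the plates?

By continuity the displacement current in the gap matches the conduction current: I_d = 5.59×10^-5 A.
Since J_d is uniform, the enclosed fraction is (r/R)² = 0.3152, giving I_d,enc = 1.76×10^-5 A.

1.76×10^-5 A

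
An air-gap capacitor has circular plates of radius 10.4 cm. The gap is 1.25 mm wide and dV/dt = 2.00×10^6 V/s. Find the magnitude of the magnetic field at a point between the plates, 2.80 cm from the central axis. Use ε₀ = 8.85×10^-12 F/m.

With E = V/d, dE/dt = 1.600×10^9 V/(m·s) and πR² = 0.03398 m², giving I_d = ε₀ πR² dE/dt = 4.812×10^-4 A.
For r < R the Ampère–Maxwell law gives B(2πr) = μ₀ I_d (r²/R²), so B = μ₀ I_d r/(2πR²) = (4π×10^-7)(4.812×10^-4)(0.0280)/(2π·0.104²) = 2.49×10^-10 T.

2.49×10^-10 T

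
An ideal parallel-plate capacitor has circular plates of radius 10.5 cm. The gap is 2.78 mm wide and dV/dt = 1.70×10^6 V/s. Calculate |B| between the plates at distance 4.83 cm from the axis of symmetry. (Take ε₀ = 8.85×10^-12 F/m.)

dE/dt = (dV/dt)/d = 6.115×10^8 V/(m·s); I_d = ε₀(πR²)(dE/dt) = (8.85×10^-12)(0.03464)(6.115×10^8) = 1.875×10^-4 A.
An Ampèrian loop of radius r encloses a fraction (r/R)² of I_d. Then B·2πr = μ₀ I_d (r/R)², giving B = μ₀ I_d r/(2πR²) = 1.64×10^-10 T.

1.64×10^-10 T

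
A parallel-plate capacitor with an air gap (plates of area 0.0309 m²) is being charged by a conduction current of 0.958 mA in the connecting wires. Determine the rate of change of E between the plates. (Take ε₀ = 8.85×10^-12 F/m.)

Charge continuity gives I_d = I = 9.58×10^-4 A between the plates.
Inverting I_d = ε₀ A dE/dt gives dE/dt = 9.58×10^-4 / (8.85×10^-12 · 0.0309) = 3.50×10^9 V/(m·s).

3.50×10^9 V/(m·s)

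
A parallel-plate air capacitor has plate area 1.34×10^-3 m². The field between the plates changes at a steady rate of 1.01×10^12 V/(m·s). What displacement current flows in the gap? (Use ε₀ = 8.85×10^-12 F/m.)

0.0120 A

The displacement current is ε₀ times dΦ_E/dt = ε₀ A dE/dt = (8.85×10^-12)(1.34×10^-3)(1.01×10^12) = 0.0120 A.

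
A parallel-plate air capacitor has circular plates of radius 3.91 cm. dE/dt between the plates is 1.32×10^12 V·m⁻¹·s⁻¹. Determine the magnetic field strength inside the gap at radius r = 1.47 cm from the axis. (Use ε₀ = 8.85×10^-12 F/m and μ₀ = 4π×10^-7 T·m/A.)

Through the whole plate area (πR² = 4.803×10^-3 m²), I_d = ε₀ πR² dE/dt = 0.05611 A.
For r < R the Ampère–Maxwell law gives B(2πr) = μ₀ I_d (r²/R²), so B = μ₀ I_d r/(2πR²) = (4π×10^-7)(0.05611)(0.0147)/(2π·0.0391²) = 1.08×10^-7 T.

1.08×10^-7 T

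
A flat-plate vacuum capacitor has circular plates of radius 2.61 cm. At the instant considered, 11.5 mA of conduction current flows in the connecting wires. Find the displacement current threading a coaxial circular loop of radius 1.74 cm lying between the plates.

5.11×10^-3 A

No conduction current crosses the gap, so I_d there equals the 0.0115 A in the leads.
Since J_d is uniform, the enclosed fraction is (r/R)² = 0.4444, giving I_d,enc = 5.11×10^-3 A.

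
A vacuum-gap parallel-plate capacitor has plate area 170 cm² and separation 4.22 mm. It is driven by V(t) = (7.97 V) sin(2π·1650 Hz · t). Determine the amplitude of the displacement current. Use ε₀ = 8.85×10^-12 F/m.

(dE/dt)_max = V₀ω/d = 1.959×10^7 V/(m·s); ω = 2πf = 1.037×10^4 rad/s.
I_d,max = ε₀ A (dE/dt)_max = (8.85×10^-12)(0.0170)(1.959×10^7) = 2.95×10^-6 A.

2.95×10^-6 A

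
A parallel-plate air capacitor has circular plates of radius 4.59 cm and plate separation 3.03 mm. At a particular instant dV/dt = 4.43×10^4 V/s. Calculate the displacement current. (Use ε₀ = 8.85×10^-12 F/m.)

The field between the plates is E = V/d, so dE/dt = (4.43×10^4)/(3.03×10^-3 m) = 1.462×10^7 V/(m·s).
I_d = ε₀ A (dE/dt) = (8.85×10^-12)(6.619×10^-3)(1.462×10^7) = 8.56×10^-7 A.

8.56×10^-7 A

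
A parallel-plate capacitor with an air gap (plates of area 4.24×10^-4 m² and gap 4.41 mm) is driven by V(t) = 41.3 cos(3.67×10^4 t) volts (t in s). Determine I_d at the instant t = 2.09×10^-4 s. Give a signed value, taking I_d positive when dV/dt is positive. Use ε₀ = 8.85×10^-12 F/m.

C = ε₀A/d = (8.85×10^-12)(4.24×10^-4)/(4.41×10^-3) = 8.509×10^-13 F. dV/dt = V₀ω·−sin(ωt); at ωt = 7.6703 rad this factor is -0.9832.
I_d = C dV/dt = (8.509×10^-13)(41.3)(3.67×10^4)(-0.9832) = -1.27×10^-6 A.

-1.27×10^-6 A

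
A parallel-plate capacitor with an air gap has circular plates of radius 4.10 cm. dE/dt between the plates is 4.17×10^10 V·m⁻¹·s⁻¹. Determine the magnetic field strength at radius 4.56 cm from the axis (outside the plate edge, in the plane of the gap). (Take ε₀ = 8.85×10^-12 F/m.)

8.55×10^-9 T

I_d = ε₀ dΦ_E/dt = ε₀ πR² (dE/dt) = (8.85×10^-12)(5.281×10^-3)(4.17×10^10) = 1.949×10^-3 A through the full plate area.
Outside the plates the loop encloses all of I_d, so B·2πr = μ₀ I_d and B = 8.55×10^-9 T.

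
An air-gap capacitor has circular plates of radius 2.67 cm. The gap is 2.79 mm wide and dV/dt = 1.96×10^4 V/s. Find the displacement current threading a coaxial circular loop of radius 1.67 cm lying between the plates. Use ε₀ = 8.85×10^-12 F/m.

5.45×10^-8 A

I_d = C dV/dt with C = ε₀πR²/d = 7.105×10^-12 F, so I_d = (7.105×10^-12)(1.96×10^4) = 1.393×10^-7 A.
Through an area πr² the displacement current is I_d·(πr²/πR²) = I_d (r/R)² = 5.45×10^-8 A.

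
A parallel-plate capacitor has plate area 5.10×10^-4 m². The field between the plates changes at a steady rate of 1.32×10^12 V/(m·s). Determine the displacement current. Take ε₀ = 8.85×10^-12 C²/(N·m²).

5.96×10^-3 A

With a uniform field, Φ_E = EA, so I_d = ε₀ A dE/dt = 5.96×10^-3 A.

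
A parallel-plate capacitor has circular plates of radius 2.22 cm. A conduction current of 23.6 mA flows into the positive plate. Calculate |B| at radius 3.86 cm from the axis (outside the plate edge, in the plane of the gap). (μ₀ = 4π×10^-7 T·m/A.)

No conduction current crosses the gap, so I_d there equals the 0.0236 A in the leads.
Outside the plates the loop encloses all of I_d, so B·2πr = μ₀ I_d and B = 1.22×10^-7 T.

1.22×10^-7 T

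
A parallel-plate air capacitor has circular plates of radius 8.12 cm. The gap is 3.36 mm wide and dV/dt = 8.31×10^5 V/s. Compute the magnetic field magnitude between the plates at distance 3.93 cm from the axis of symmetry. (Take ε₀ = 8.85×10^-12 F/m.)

5.40×10^-11 T

dE/dt = (dV/dt)/d = 2.473×10^8 V/(m·s); I_d = ε₀(πR²)(dE/dt) = (8.85×10^-12)(0.02071)(2.473×10^8) = 4.533×10^-5 A.
For r < R the Ampère–Maxwell law gives B(2πr) = μ₀ I_d (r²/R²), so B = μ₀ I_d r/(2πR²) = (4π×10^-7)(4.533×10^-5)(0.0393)/(2π·0.0812²) = 5.40×10^-11 T.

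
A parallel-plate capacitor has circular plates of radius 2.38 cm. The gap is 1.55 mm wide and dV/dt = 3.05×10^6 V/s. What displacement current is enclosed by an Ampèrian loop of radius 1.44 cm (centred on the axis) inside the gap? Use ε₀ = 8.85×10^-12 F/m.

1.13×10^-5 A

I_d = C dV/dt with C = ε₀πR²/d = 1.016×10^-11 F, so I_d = (1.016×10^-11)(3.05×10^6) = 3.099×10^-5 A.
The field is uniform, so I_d,enc = I_d (r/R)² = (3.099×10^-5)(1.44/2.38)² = 1.13×10^-5 A.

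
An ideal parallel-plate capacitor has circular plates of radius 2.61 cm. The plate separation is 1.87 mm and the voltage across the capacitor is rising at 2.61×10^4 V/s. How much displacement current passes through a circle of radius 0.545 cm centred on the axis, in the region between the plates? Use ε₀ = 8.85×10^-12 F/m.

dE/dt = (dV/dt)/d = 1.396×10^7 V/(m·s); I_d = ε₀(πR²)(dE/dt) = (8.85×10^-12)(2.140×10^-3)(1.396×10^7) = 2.644×10^-7 A.
The field is uniform, so I_d,enc = I_d (r/R)² = (2.644×10^-7)(0.545/2.61)² = 1.15×10^-8 A.

1.15×10^-8 A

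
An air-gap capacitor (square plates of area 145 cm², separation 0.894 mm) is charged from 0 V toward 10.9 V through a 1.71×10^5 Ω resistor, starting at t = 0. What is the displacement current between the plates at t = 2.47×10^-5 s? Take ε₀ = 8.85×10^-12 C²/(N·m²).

2.33×10^-5 A

C = ε₀A/d = (8.85×10^-12)(0.0145)/(8.94×10^-4) = 1.435×10^-10 F, so τ = RC = 2.454×10^-5 s.
The conduction current is I(t) = (V₀/R) e^(−t/τ), and the displacement current between the plates equals it.
t/τ = 1.007; I_d = (10.9/1.71×10^5) · e^(−1.007) = (6.374×10^-5)(0.3653) = 2.33×10^-5 A.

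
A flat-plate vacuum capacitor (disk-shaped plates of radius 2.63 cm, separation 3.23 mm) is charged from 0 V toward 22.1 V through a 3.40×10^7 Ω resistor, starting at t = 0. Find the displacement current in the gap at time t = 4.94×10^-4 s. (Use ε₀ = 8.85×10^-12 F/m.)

5.66×10^-8 A

C = ε₀A/d = (8.85×10^-12)(2.173×10^-3)/(3.23×10^-3) = 5.954×10^-12 F, so τ = RC = 2.024×10^-4 s.
The conduction current is I(t) = (V₀/R) e^(−t/τ), and the displacement current between the plates equals it.
t/τ = 2.441; I_d = (22.1/3.40×10^7) · e^(−2.441) = (6.500×10^-7)(0.08707) = 5.66×10^-8 A.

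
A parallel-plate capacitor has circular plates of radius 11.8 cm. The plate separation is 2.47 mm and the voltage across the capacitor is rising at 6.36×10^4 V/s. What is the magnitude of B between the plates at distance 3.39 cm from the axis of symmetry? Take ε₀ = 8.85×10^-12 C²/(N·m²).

dE/dt = (dV/dt)/d = 2.575×10^7 V/(m·s); I_d = ε₀(πR²)(dE/dt) = (8.85×10^-12)(0.04374)(2.575×10^7) = 9.968×10^-6 A.
∮B·dl = μ₀ I_d,enc with I_d,enc = I_d r²/R² = 8.227×10^-7 A; so B = μ₀ I_d,enc/(2πr) = 4.85×10^-12 T.

4.85×10^-12 T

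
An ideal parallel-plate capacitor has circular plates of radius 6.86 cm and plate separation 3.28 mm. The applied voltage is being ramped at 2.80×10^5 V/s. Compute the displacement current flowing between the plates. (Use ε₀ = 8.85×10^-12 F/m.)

1.12×10^-5 A

C = ε₀A/d = (8.85×10^-12)(0.01478)/(3.28×10^-3) = 3.988×10^-11 F.
I_d = C dV/dt = (3.988×10^-11)(2.80×10^5) = 1.12×10^-5 A.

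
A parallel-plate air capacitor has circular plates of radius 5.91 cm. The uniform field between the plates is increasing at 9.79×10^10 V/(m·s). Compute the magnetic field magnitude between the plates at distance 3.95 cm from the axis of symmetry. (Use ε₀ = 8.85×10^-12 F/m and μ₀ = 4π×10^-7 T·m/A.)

2.15×10^-8 T

I_d = ε₀ dΦ_E/dt = ε₀ πR² (dE/dt) = (8.85×10^-12)(0.01097)(9.79×10^10) = 9.505×10^-3 A through the full plate area.
For r < R the Ampère–Maxwell law gives B(2πr) = μ₀ I_d (r²/R²), so B = μ₀ I_d r/(2πR²) = (4π×10^-7)(9.505×10^-3)(0.0395)/(2π·0.0591²) = 2.15×10^-8 T.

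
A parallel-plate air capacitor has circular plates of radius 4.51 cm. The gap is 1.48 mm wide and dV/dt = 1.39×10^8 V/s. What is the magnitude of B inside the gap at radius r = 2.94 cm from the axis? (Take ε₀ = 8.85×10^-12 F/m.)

1.54×10^-8 T

With E = V/d, dE/dt = 9.392×10^10 V/(m·s) and πR² = 6.390×10^-3 m², giving I_d = ε₀ πR² dE/dt = 5.311×10^-3 A.
An Ampèrian loop of radius r encloses a fraction (r/R)² of I_d. Then B·2πr = μ₀ I_d (r/R)², giving B = μ₀ I_d r/(2πR²) = 1.54×10^-8 T.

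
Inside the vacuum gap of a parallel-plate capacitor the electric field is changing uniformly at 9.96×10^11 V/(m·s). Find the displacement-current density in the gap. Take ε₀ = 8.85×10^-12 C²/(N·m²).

J_d = ε₀ ∂E/∂t, so J_d = 8.81 A/m².

8.81 A/m²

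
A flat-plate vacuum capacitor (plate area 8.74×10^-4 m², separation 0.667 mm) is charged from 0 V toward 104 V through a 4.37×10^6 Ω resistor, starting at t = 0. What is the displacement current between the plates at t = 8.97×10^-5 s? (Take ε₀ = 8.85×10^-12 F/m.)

4.05×10^-6 A

C = ε₀A/d = (8.85×10^-12)(8.74×10^-4)/(6.67×10^-4) = 1.160×10^-11 F, so τ = RC = 5.069×10^-5 s.
The conduction current is I(t) = (V₀/R) e^(−t/τ), and the displacement current between the plates equals it.
t/τ = 1.770; I_d = (104/4.37×10^6) · e^(−1.770) = (2.380×10^-5)(0.1703) = 4.05×10^-6 A.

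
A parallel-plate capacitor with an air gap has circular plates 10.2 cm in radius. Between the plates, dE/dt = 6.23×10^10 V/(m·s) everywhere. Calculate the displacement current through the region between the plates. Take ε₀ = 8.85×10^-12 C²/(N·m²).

0.0180 A

The displacement current is ε₀ times dΦ_E/dt = ε₀ A dE/dt = (8.85×10^-12)(0.03269)(6.23×10^10) = 0.0180 A.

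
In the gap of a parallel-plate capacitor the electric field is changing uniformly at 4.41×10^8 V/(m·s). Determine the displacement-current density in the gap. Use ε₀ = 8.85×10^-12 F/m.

3.90×10^-3 A/m²

J_d = ε₀ dE/dt = (8.85×10^-12)(4.41×10^8) = 3.90×10^-3 A/m².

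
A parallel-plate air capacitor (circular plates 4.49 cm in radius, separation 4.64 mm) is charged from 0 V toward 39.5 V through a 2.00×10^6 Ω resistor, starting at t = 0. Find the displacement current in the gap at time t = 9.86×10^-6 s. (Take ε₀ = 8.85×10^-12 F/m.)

1.31×10^-5 A

With C = ε₀A/d = (8.85×10^-12)(6.333×10^-3)/(4.64×10^-3) = 1.208×10^-11 F, the time constant is τ = RC = 2.416×10^-5 s, so t/τ = 0.4081 and e^(−t/τ) = 0.6649.
I_d = I_cond = (V₀/R) e^(−t/τ) = (1.975×10^-5)(0.6649) = 1.31×10^-5 A.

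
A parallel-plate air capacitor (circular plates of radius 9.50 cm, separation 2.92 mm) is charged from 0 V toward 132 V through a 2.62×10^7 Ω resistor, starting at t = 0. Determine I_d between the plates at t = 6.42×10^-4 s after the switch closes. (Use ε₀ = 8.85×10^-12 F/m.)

3.79×10^-6 A

C = ε₀A/d = (8.85×10^-12)(0.02835)/(2.92×10^-3) = 8.592×10^-11 F, so τ = RC = 2.251×10^-3 s.
The conduction current is I(t) = (V₀/R) e^(−t/τ), and the displacement current between the plates equals it.
t/τ = 0.2852; I_d = (132/2.62×10^7) · e^(−0.2852) = (5.038×10^-6)(0.7519) = 3.79×10^-6 A.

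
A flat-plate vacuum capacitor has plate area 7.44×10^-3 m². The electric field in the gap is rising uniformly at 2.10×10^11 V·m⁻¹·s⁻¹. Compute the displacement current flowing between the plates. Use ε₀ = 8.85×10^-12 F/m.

0.0138 A

The displacement current is ε₀ times dΦ_E/dt = ε₀ A dE/dt = (8.85×10^-12)(7.44×10^-3)(2.10×10^11) = 0.0138 A.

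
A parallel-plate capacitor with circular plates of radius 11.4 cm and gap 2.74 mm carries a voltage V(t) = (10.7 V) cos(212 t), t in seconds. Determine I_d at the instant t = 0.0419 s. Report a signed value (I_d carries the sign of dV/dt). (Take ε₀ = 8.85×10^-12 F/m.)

dV/dt = (10.7)(212)·−sin(8.8828) = -1170 V/s.
I_d = C dV/dt with C = ε₀A/d = (8.85×10^-12)(0.04083)/(2.74×10^-3) = 1.319×10^-10 F, so I_d = (1.319×10^-10)(-1170) = -1.54×10^-7 A.

-1.54×10^-7 A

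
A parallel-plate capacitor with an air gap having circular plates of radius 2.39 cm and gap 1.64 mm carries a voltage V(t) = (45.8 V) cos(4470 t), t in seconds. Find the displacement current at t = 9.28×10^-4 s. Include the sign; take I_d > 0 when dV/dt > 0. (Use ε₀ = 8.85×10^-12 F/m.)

1.68×10^-6 A

dV/dt = (45.8)(4470)·−sin(4.14816) = 1.730×10^5 V/s.
I_d = C dV/dt with C = ε₀A/d = (8.85×10^-12)(1.795×10^-3)/(1.64×10^-3) = 9.686×10^-12 F, so I_d = (9.686×10^-12)(1.730×10^5) = 1.68×10^-6 A.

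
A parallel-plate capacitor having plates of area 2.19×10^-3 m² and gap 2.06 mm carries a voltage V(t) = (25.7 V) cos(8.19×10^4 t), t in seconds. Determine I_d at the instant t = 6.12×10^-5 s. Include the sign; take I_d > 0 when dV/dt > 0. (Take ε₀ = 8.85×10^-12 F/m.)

1.89×10^-5 A

dV/dt = (25.7)(8.19×10^4)·−sin(5.01228) = 2.011×10^6 V/s.
I_d = C dV/dt with C = ε₀A/d = (8.85×10^-12)(2.19×10^-3)/(2.06×10^-3) = 9.408×10^-12 F, so I_d = (9.408×10^-12)(2.011×10^6) = 1.89×10^-5 A.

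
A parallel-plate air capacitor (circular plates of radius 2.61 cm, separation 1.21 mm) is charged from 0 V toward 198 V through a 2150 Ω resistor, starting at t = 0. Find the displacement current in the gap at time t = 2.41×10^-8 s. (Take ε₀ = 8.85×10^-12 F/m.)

C = ε₀A/d = (8.85×10^-12)(2.140×10^-3)/(1.21×10^-3) = 1.565×10^-11 F, so τ = RC = 3.365×10^-8 s.
The conduction current is I(t) = (V₀/R) e^(−t/τ), and the displacement current between the plates equals it.
t/τ = 0.7162; I_d = (198/2150) · e^(−0.7162) = (0.09209)(0.4886) = 0.0450 A.

0.0450 A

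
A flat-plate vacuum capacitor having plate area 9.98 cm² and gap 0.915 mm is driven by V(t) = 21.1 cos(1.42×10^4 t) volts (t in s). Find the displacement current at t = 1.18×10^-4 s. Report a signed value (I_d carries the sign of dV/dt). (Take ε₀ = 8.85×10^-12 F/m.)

C = ε₀A/d = (8.85×10^-12)(9.98×10^-4)/(9.15×10^-4) = 9.653×10^-12 F. dV/dt = V₀ω·−sin(ωt); at ωt = 1.6756 rad this factor is -0.9945.
I_d = C dV/dt = (9.653×10^-12)(21.1)(1.42×10^4)(-0.9945) = -2.88×10^-6 A.

-2.88×10^-6 A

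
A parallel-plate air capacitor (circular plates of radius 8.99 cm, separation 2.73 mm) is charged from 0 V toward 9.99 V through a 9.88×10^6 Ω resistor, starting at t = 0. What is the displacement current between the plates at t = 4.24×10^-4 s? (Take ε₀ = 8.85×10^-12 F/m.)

With C = ε₀A/d = (8.85×10^-12)(0.02539)/(2.73×10^-3) = 8.231×10^-11 F, the time constant is τ = RC = 8.132×10^-4 s, so t/τ = 0.5214 and e^(−t/τ) = 0.5937.
I_d = I_cond = (V₀/R) e^(−t/τ) = (1.011×10^-6)(0.5937) = 6.00×10^-7 A.

6.00×10^-7 A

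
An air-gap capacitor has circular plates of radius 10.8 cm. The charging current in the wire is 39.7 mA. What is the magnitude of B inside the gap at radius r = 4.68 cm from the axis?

3.19×10^-8 T

By continuity the displacement current in the gap matches the conduction current: I_d = 0.0397 A.
An Ampèrian loop of radius r encloses a fraction (r/R)² of I_d. Then B·2πr = μ₀ I_d (r/R)², giving B = μ₀ I_d r/(2πR²) = 3.19×10^-8 T.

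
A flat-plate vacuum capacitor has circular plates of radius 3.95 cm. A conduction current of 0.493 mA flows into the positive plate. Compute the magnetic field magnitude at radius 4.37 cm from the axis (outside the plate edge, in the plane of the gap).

2.26×10^-9 T

No conduction current crosses the gap, so I_d there equals the 4.93×10^-4 A in the leads.
With r > R the enclosed displacement current is the full I_d; B = μ₀ I_d / (2πr) = 2.26×10^-9 T.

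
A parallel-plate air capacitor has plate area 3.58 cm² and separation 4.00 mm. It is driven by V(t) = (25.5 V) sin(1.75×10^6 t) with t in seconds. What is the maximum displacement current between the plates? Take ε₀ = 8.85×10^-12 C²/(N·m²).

The displacement current equals the conduction current C dV/dt, which peaks at C V₀ ω.
With C = ε₀A/d = (8.85×10^-12)(3.58×10^-4)/(4.00×10^-3) = 7.921×10^-13 F and ω = 1.75×10^6 rad/s, I_d,max = (7.921×10^-13)(25.5)(1.75×10^6) = 3.53×10^-5 A.

3.53×10^-5 A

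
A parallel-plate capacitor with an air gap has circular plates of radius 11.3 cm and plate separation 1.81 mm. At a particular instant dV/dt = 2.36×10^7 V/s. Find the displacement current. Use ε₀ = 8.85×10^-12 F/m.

4.63×10^-3 A

C = ε₀A/d = (8.85×10^-12)(0.04011)/(1.81×10^-3) = 1.961×10^-10 F.
I_d = C dV/dt = (1.961×10^-10)(2.36×10^7) = 4.63×10^-3 A.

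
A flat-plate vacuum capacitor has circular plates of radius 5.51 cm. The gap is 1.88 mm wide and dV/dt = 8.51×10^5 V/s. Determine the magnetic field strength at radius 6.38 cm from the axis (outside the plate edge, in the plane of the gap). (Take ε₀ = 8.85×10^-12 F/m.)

dE/dt = (dV/dt)/d = 4.527×10^8 V/(m·s); I_d = ε₀(πR²)(dE/dt) = (8.85×10^-12)(9.538×10^-3)(4.527×10^8) = 3.821×10^-5 A.
With r > R the enclosed displacement current is the full I_d; B = μ₀ I_d / (2πr) = 1.20×10^-10 T.

1.20×10^-10 T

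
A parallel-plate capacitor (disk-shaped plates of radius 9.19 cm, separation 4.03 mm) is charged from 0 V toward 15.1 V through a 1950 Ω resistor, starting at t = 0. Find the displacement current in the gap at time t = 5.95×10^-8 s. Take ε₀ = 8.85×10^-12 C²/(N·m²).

4.59×10^-3 A

C = ε₀A/d = (8.85×10^-12)(0.02653)/(4.03×10^-3) = 5.826×10^-11 F, so τ = RC = 1.136×10^-7 s.
The conduction current is I(t) = (V₀/R) e^(−t/τ), and the displacement current between the plates equals it.
t/τ = 0.5238; I_d = (15.1/1950) · e^(−0.5238) = (7.744×10^-3)(0.5923) = 4.59×10^-3 A.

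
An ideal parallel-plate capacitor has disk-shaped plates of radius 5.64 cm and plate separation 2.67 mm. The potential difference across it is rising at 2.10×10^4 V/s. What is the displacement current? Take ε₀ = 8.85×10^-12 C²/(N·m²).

C = ε₀A/d = (8.85×10^-12)(9.993×10^-3)/(2.67×10^-3) = 3.312×10^-11 F.
I_d = C dV/dt = (3.312×10^-11)(2.10×10^4) = 6.96×10^-7 A.

6.96×10^-7 A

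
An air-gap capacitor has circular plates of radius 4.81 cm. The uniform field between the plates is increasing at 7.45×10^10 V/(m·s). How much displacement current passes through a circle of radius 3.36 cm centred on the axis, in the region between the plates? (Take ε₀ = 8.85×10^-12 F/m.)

I_d = ε₀ dΦ_E/dt = ε₀ πR² (dE/dt) = (8.85×10^-12)(7.268×10^-3)(7.45×10^10) = 4.792×10^-3 A through the full plate area.
Since J_d is uniform, the enclosed fraction is (r/R)² = 0.4880, giving I_d,enc = 2.34×10^-3 A.

2.34×10^-3 A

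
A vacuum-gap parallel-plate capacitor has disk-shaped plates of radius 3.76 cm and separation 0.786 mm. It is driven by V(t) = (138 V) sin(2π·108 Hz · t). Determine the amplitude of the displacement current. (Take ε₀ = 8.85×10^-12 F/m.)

4.68×10^-6 A

The displacement current equals the conduction current C dV/dt, which peaks at C V₀ ω.
With C = ε₀A/d = (8.85×10^-12)(4.441×10^-3)/(7.86×10^-4) = 5.000×10^-11 F and ω = 2πf = 678.6 rad/s, I_d,max = (5.000×10^-11)(138)(678.6) = 4.68×10^-6 A.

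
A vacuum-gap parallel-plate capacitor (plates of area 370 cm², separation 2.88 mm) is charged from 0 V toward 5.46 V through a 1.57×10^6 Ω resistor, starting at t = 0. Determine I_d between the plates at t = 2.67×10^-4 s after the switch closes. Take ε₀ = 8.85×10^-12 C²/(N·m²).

C = ε₀A/d = (8.85×10^-12)(0.0370)/(2.88×10^-3) = 1.137×10^-10 F and τ = RC = 1.785×10^-4 s. I_d in the gap equals the RC charging current.
I_d(t) = (V₀/R) e^(−t/τ) = 3.478×10^-6 · e^(−1.496) = 7.79×10^-7 A.

7.79×10^-7 A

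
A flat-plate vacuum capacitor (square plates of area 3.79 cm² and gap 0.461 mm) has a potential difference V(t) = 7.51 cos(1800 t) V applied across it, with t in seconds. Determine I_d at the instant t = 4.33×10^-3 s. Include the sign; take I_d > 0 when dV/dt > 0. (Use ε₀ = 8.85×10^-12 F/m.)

C = ε₀A/d = (8.85×10^-12)(3.79×10^-4)/(4.61×10^-4) = 7.276×10^-12 F. dV/dt = V₀ω·−sin(ωt); at ωt = 7.794 rad this factor is -0.9982.
I_d = C dV/dt = (7.276×10^-12)(7.51)(1800)(-0.9982) = -9.82×10^-8 A.

-9.82×10^-8 A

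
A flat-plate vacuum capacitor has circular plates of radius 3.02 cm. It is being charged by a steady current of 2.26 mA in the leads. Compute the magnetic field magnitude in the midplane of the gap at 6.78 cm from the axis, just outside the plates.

6.67×10^-9 T

No conduction current crosses the gap, so I_d there equals the 2.26×10^-3 A in the leads.
For r ≥ R the full I_d is enclosed: B = μ₀ I_d/(2πr) = (4π×10^-7)(2.26×10^-3)/(2π·0.0678) = 6.67×10^-9 T.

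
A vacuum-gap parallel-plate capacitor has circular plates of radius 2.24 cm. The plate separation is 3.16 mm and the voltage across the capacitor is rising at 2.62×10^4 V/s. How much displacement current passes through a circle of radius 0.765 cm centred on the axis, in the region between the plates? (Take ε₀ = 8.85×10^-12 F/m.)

1.35×10^-8 A

I_d = C dV/dt with C = ε₀πR²/d = 4.414×10^-12 F, so I_d = (4.414×10^-12)(2.62×10^4) = 1.156×10^-7 A.
The field is uniform, so I_d,enc = I_d (r/R)² = (1.156×10^-7)(0.765/2.24)² = 1.35×10^-8 A.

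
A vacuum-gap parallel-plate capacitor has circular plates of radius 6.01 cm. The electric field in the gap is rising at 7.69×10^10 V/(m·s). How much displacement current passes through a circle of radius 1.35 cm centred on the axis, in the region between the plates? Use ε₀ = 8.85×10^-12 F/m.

Through the whole plate area (πR² = 0.01135 m²), I_d = ε₀ πR² dE/dt = 7.724×10^-3 A.
Since J_d is uniform, the enclosed fraction is (r/R)² = 0.05046, giving I_d,enc = 3.90×10^-4 A.

3.90×10^-4 A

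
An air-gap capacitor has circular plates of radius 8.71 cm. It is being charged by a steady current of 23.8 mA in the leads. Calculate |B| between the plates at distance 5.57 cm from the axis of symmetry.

3.49×10^-8 T

Between the plates the displacement current equals the wire current: I_d = 23.8 mA = 0.0238 A.
An Ampèrian loop of radius r encloses a fraction (r/R)² of I_d. Then B·2πr = μ₀ I_d (r/R)², giving B = μ₀ I_d r/(2πR²) = 3.49×10^-8 T.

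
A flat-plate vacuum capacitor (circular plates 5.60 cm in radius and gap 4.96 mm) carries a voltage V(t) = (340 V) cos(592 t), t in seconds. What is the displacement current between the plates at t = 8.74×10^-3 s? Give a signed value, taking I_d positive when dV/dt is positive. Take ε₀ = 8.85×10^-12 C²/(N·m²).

3.17×10^-6 A

dE/dt = (V₀ω/d)·−sin(ωt) with ωt = 5.17408 rad: (340)(592)(0.8953)/(4.96×10^-3) = 3.633×10^7 V/(m·s).
I_d = ε₀ A dE/dt = (8.85×10^-12)(9.852×10^-3)(3.633×10^7) = 3.17×10^-6 A.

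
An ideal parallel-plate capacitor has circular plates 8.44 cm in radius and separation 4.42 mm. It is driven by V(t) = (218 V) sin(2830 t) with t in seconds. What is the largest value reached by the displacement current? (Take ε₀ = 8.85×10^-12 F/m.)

The displacement current equals the conduction current C dV/dt, which peaks at C V₀ ω.
With C = ε₀A/d = (8.85×10^-12)(0.02238)/(4.42×10^-3) = 4.481×10^-11 F and ω = 2830 rad/s, I_d,max = (4.481×10^-11)(218)(2830) = 2.76×10^-5 A.

2.76×10^-5 A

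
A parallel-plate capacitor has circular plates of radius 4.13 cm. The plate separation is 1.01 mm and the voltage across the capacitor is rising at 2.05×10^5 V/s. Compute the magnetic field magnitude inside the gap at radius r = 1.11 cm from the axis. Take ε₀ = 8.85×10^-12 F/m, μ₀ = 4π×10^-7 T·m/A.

dE/dt = (dV/dt)/d = 2.030×10^8 V/(m·s); I_d = ε₀(πR²)(dE/dt) = (8.85×10^-12)(5.359×10^-3)(2.030×10^8) = 9.628×10^-6 A.
An Ampèrian loop of radius r encloses a fraction (r/R)² of I_d. Then B·2πr = μ₀ I_d (r/R)², giving B = μ₀ I_d r/(2πR²) = 1.25×10^-11 T.

1.25×10^-11 T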